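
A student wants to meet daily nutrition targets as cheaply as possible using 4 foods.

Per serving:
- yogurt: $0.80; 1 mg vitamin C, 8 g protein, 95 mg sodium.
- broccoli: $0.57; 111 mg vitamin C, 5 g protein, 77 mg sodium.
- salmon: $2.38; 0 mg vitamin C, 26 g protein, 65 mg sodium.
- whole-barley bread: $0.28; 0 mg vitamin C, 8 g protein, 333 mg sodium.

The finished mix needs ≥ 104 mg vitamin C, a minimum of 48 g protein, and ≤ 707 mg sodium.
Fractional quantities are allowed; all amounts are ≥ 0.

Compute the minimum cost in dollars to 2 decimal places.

Treat it as an LP. Let x1 = servings of yogurt, x2 = servings of broccoli, x3 = servings of salmon, x4 = servings of whole-barley bread.
Minimize 0.8x1 + 0.57x2 + 2.38x3 + 0.28x4 subject to:
  1x1 + 111x2 ≥ 104   (vitamin C)
  8x1 + 5x2 + 26x3 + 8x4 ≥ 48   (protein)
  95x1 + 77x2 + 65x3 + 333x4 ≤ 707   (sodium)
  x1, x2, x3, x4 ≥ 0.
The cheapest feasible vertex uses only broccoli, salmon, whole-barley bread; yogurt is not used. Binding constraints: vitamin C, protein, sodium.
Solving gives x2 = 0.9369, x3 = 1.148, x4 = 1.682.
Cost = 0.57·0.9369 + 2.38·1.148 + 0.28·1.682 = 3.7372.

$3.74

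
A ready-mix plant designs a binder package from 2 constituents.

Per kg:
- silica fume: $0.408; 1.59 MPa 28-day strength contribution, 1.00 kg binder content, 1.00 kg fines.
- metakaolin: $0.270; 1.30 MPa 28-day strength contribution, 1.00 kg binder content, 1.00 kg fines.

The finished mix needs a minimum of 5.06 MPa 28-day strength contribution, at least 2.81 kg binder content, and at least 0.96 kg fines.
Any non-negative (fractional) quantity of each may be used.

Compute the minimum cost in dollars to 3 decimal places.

$1.051

Let x1 = kg of silica fume, x2 = kg of metakaolin.
min 0.408x1 + 0.27x2 subject to:
  1.59x1 + 1.3x2 ≥ 5.06   (28-day strength contribution)
  1x1 + 1x2 ≥ 2.81   (binder content)
  1x1 + 1x2 ≥ 0.96   (fines)
  x1, x2 ≥ 0.
The optimal basis is {metakaolin}; silica fume drops out. There the 28-day strength contribution constraint is tight.
So metakaolin = 3.892 kg.
Cost = 0.27·3.892 = 1.05084.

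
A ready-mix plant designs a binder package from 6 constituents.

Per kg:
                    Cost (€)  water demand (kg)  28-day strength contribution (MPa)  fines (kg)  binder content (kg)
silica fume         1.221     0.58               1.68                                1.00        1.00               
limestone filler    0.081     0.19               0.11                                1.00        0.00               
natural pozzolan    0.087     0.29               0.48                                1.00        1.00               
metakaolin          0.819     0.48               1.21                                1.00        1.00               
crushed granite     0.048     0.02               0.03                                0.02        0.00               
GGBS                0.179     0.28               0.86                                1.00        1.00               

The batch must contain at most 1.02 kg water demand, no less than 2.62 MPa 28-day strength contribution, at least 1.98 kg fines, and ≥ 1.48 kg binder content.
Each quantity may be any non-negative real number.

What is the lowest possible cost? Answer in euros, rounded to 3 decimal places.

€0.529

Let x1 = kg of silica fume, x2 = kg of limestone filler, x3 = kg of natural pozzolan, x4 = kg of metakaolin, x5 = kg of crushed granite, x6 = kg of GGBS.
min 1.221x1 + 0.081x2 + 0.087x3 + 0.819x4 + 0.048x5 + 0.179x6 with:
  0.58x1 + 0.19x2 + 0.29x3 + 0.48x4 + 0.02x5 + 0.28x6 ≤ 1.02   (water demand)
  1.68x1 + 0.11x2 + 0.48x3 + 1.21x4 + 0.03x5 + 0.86x6 ≥ 2.62   (28-day strength contribution)
  1x1 + 1x2 + 1x3 + 1x4 + 0.02x5 + 1x6 ≥ 1.98   (fines)
  1x1 + 1x3 + 1x4 + 1x6 ≥ 1.48   (binder content)
  x1, x2, x3, x4, x5, x6 ≥ 0.
The minimum-cost mix takes nothing from silica fume, limestone filler, metakaolin, crushed granite — only natural pozzolan, GGBS. Binding constraints: water demand and 28-day strength contribution.
Optimal quantities: natural pozzolan = 1.249 kg, GGBS = 2.35 kg.
Objective = 0.087·1.249 + 0.179·2.35 = 0.52931.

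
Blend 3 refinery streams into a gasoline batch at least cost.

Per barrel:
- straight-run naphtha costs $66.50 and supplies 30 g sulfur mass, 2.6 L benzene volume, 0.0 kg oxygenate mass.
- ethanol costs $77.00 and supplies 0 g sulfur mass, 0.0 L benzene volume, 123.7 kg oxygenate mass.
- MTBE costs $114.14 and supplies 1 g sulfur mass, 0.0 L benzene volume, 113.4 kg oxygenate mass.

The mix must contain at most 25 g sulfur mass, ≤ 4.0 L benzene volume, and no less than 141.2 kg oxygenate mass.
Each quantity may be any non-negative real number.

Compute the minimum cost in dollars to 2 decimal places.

$87.89

Let x1 = barrels of straight-run naphtha, x2 = barrels of ethanol, x3 = barrels of MTBE.
Minimize 66.5x1 + 77x2 + 114.14x3 with:
  30x1 + 1x3 ≤ 25   (sulfur mass)
  2.6x1 ≤ 4   (benzene volume)
  123.7x2 + 113.4x3 ≥ 141.2   (oxygenate mass)
  x1, x2, x3 ≥ 0.
At the optimum only ethanol is positive (straight-run naphtha, MTBE = 0). Binding constraint: oxygenate mass.
Solving gives x2 = 1.14147.
Hence cost = 77·1.14147 = $87.8932.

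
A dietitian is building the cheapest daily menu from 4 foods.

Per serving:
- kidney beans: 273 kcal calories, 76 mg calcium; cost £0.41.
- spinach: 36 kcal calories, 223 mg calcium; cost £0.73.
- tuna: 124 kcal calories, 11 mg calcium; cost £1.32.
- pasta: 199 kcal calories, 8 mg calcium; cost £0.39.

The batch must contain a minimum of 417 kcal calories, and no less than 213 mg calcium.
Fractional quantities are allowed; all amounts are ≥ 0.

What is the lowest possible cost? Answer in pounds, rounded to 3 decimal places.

Treat it as an LP. Let x1 = servings of kidney beans, x2 = servings of spinach, x3 = servings of tuna, x4 = servings of pasta.
Minimize 0.41x1 + 0.73x2 + 1.32x3 + 0.39x4 subject to:
  273x1 + 36x2 + 124x3 + 199x4 ≥ 417   (calories)
  76x1 + 223x2 + 11x3 + 8x4 ≥ 213   (calcium)
  x1, x2, x3, x4 ≥ 0.
The optimal basis is {kidney beans, spinach}; tuna, pasta drop out. Binding constraints: calories and calcium.
That vertex is x1 = 1.467, x2 = 0.455.
Hence cost = 0.41·1.467 + 0.73·0.455 = £0.93362.

£0.934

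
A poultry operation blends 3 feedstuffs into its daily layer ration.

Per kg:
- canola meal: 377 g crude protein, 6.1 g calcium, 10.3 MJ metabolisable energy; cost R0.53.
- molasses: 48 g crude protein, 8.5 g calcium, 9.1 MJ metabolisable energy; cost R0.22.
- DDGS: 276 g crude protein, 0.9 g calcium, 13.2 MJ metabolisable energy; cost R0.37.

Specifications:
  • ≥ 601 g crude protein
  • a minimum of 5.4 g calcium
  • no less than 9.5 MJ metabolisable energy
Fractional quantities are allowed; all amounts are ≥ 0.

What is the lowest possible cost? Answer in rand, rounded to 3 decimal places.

Treat it as an LP. Let x1 = kg of canola meal, x2 = kg of molasses, x3 = kg of DDGS.
Minimise 0.53x1 + 0.22x2 + 0.37x3 s.t.:
  377x1 + 48x2 + 276x3 ≥ 601   (crude protein)
  6.1x1 + 8.5x2 + 0.9x3 ≥ 5.4   (calcium)
  10.3x1 + 9.1x2 + 13.2x3 ≥ 9.5   (metabolisable energy)
  x1, x2, x3 ≥ 0.
At the optimum only canola meal, DDGS are positive (molasses = 0). Binding constraints: crude protein and calcium.
Optimal quantities: canola meal = 0.7063 kg, DDGS = 1.213 kg.
Cost = 0.53·0.7063 + 0.37·1.213 = 0.82315.

R0.823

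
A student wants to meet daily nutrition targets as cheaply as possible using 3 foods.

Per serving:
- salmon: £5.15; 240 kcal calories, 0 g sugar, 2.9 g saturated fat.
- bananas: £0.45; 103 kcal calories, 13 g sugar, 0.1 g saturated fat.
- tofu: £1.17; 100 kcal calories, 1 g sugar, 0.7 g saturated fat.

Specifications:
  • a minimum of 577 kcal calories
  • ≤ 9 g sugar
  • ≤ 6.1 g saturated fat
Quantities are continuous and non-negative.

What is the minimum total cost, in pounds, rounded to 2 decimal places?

£6.55

Let x1 = servings of salmon, x2 = servings of bananas, x3 = servings of tofu.
min 5.15x1 + 0.45x2 + 1.17x3 s.t.:
  240x1 + 103x2 + 100x3 ≥ 577   (calories)
  13x2 + 1x3 ≤ 9   (sugar)
  2.9x1 + 0.1x2 + 0.7x3 ≤ 6.1   (saturated fat)
  x1, x2, x3 ≥ 0.
The cheapest feasible vertex uses only bananas, tofu; salmon is not used. The calories and sugar requirements are met with equality.
So bananas = 0.2698 servings, tofu = 5.492 servings.
Hence cost = 0.45·0.2698 + 1.17·5.492 = £6.5471.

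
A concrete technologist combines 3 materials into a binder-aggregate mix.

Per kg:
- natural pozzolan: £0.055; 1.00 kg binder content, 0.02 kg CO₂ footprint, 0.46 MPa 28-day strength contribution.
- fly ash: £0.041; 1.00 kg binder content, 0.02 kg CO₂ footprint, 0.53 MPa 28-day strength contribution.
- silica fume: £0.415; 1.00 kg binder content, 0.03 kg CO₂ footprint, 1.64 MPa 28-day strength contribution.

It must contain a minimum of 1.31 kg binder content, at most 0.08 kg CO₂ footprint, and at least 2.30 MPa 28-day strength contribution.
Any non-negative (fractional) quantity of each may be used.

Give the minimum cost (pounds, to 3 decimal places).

This is a linear program. Let x1 = kg of natural pozzolan, x2 = kg of fly ash, x3 = kg of silica fume.
Minimize 0.055x1 + 0.041x2 + 0.415x3 with:
  1x1 + 1x2 + 1x3 ≥ 1.31   (binder content)
  0.02x1 + 0.02x2 + 0.03x3 ≤ 0.08   (CO₂ footprint)
  0.46x1 + 0.53x2 + 1.64x3 ≥ 2.3   (28-day strength contribution)
  x1, x2, x3 ≥ 0.
At the optimum only fly ash, silica fume are positive (natural pozzolan = 0). There the CO₂ footprint and 28-day strength contribution constraints are tight.
So fly ash = 3.68 kg, silica fume = 0.213 kg.
Objective = 0.041·3.68 + 0.415·0.213 = 0.23928.

£0.239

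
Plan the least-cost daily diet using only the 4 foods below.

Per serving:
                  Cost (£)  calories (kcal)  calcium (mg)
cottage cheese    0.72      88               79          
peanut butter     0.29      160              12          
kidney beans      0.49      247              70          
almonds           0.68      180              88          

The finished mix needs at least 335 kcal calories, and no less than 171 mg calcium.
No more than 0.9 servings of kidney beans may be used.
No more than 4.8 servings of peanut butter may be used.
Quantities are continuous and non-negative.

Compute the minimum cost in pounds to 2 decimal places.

£1.28

This is a linear program. Let x1 = servings of cottage cheese, x2 = servings of peanut butter, x3 = servings of kidney beans, x4 = servings of almonds.
Minimize 0.72x1 + 0.29x2 + 0.49x3 + 0.68x4 subject to:
  88x1 + 160x2 + 247x3 + 180x4 ≥ 335   (calories)
  79x1 + 12x2 + 70x3 + 88x4 ≥ 171   (calcium)
  x3 ≤ 0.9
  x2 ≤ 4.8
  x1, x2, x3, x4 ≥ 0.
The minimum-cost mix takes nothing from cottage cheese, peanut butter — only kidney beans, almonds. The calcium and the kidney beans cap requirements are met with equality.
Optimal quantities: kidney beans = 0.9 servings, almonds = 1.227 servings.
Hence cost = 0.49·0.9 + 0.68·1.227 = £1.2754.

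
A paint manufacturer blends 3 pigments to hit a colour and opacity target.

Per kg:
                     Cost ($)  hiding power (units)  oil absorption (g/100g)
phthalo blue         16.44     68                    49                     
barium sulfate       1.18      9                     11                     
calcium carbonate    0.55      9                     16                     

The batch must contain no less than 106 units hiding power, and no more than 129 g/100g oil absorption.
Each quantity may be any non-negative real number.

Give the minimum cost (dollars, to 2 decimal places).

Treat it as an LP. Let x1 = kg of phthalo blue, x2 = kg of barium sulfate, x3 = kg of calcium carbonate.
min 16.44x1 + 1.18x2 + 0.55x3 with:
  68x1 + 9x2 + 9x3 ≥ 106   (hiding power)
  49x1 + 11x2 + 16x3 ≤ 129   (oil absorption)
  x1, x2, x3 ≥ 0.
The minimum-cost mix takes nothing from calcium carbonate — only phthalo blue, barium sulfate. The hiding power and oil absorption requirements are met with equality.
Solving gives x1 = 0.016287, x2 = 11.655.
Cost = 16.44·0.016287 + 1.18·11.655 = 14.0207.

$14.02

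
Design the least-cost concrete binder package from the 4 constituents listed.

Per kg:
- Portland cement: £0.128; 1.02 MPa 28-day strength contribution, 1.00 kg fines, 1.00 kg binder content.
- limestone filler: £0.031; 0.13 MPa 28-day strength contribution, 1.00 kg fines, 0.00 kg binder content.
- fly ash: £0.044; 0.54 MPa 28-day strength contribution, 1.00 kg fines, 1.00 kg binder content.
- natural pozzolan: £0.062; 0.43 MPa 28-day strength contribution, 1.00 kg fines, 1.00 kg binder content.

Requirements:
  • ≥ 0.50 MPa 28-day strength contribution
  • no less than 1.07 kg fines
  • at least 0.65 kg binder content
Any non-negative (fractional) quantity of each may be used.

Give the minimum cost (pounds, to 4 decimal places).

This is a linear program. Let x1 = kg of Portland cement, x2 = kg of limestone filler, x3 = kg of fly ash, x4 = kg of natural pozzolan.
Minimize 0.128x1 + 0.031x2 + 0.044x3 + 0.062x4 subject to:
  1.02x1 + 0.13x2 + 0.54x3 + 0.43x4 ≥ 0.5   (28-day strength contribution)
  1x1 + 1x2 + 1x3 + 1x4 ≥ 1.07   (fines)
  1x1 + 1x3 + 1x4 ≥ 0.65   (binder content)
  x1, x2, x3, x4 ≥ 0.
The minimum-cost mix takes nothing from Portland cement, natural pozzolan — only limestone filler, fly ash. The 28-day strength contribution and fines requirements are met with equality.
Solving gives x2 = 0.1898, x3 = 0.8802.
Objective = 0.031·0.1898 + 0.044·0.8802 = 0.044613.

£0.0446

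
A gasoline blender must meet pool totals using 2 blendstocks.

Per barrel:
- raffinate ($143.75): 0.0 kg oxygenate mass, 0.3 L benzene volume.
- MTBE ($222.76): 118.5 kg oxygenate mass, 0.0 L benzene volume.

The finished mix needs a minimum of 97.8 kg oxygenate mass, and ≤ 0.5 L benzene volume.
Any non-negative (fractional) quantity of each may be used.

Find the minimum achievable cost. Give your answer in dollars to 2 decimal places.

$183.85

Let x1 = barrels of raffinate, x2 = barrels of MTBE.
min 143.75x1 + 222.76x2 s.t.:
  118.5x2 ≥ 97.8   (oxygenate mass)
  0.3x1 ≤ 0.5   (benzene volume)
  x1, x2 ≥ 0.
The optimal basis is {MTBE}; raffinate drops out. The oxygenate mass requirement is met with equality.
That vertex is x2 = 0.82532.
Objective = 222.76·0.82532 = 183.8483.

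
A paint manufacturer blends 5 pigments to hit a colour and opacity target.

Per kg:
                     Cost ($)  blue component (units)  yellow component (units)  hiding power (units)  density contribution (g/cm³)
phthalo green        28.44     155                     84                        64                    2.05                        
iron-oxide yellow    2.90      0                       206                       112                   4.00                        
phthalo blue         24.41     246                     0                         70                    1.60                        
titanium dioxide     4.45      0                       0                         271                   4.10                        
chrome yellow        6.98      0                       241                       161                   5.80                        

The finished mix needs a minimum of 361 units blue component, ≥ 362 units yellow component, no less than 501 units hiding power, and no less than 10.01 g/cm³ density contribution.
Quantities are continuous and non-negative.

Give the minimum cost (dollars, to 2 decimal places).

$44.23

Treat it as an LP. Let x1 = kg of phthalo green, x2 = kg of iron-oxide yellow, x3 = kg of phthalo blue, x4 = kg of titanium dioxide, x5 = kg of chrome yellow.
Minimize 28.44x1 + 2.9x2 + 24.41x3 + 4.45x4 + 6.98x5 s.t.:
  155x1 + 246x3 ≥ 361   (blue component)
  84x1 + 206x2 + 241x5 ≥ 362   (yellow component)
  64x1 + 112x2 + 70x3 + 271x4 + 161x5 ≥ 501   (hiding power)
  2.05x1 + 4x2 + 1.6x3 + 4.1x4 + 5.8x5 ≥ 10.01   (density contribution)
  x1, x2, x3, x4, x5 ≥ 0.
The minimum-cost mix takes nothing from phthalo green, chrome yellow — only iron-oxide yellow, phthalo blue, titanium dioxide. There the blue component, yellow component, hiding power constraints are tight.
That vertex is x2 = 1.7573, x3 = 1.4675, x4 = 0.7434.
Hence cost = 2.9·1.7573 + 24.41·1.4675 + 4.45·0.7434 = $44.2260.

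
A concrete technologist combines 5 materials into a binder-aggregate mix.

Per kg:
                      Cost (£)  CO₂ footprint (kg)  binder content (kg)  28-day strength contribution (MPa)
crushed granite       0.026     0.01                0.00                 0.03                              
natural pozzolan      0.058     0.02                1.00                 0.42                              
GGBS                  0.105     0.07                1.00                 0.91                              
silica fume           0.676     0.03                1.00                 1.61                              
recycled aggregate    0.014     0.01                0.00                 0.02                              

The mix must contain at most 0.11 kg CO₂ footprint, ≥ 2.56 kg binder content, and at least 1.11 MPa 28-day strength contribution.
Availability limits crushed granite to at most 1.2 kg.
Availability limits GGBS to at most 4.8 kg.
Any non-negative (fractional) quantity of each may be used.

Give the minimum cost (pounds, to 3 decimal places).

£0.152

Let x1 = kg of crushed granite, x2 = kg of natural pozzolan, x3 = kg of GGBS, x4 = kg of silica fume, x5 = kg of recycled aggregate.
min 0.026x1 + 0.058x2 + 0.105x3 + 0.676x4 + 0.014x5 subject to:
  0.01x1 + 0.02x2 + 0.07x3 + 0.03x4 + 0.01x5 ≤ 0.11   (CO₂ footprint)
  1x2 + 1x3 + 1x4 ≥ 2.56   (binder content)
  0.03x1 + 0.42x2 + 0.91x3 + 1.61x4 + 0.02x5 ≥ 1.11   (28-day strength contribution)
  x1 ≤ 1.2
  x3 ≤ 4.8
  x1, x2, x3, x4, x5 ≥ 0.
At the optimum only natural pozzolan, GGBS are positive (crushed granite, silica fume, recycled aggregate = 0). Binding constraints: binder content and 28-day strength contribution.
Solving gives x2 = 2.489, x3 = 0.07102.
Objective = 0.058·2.489 + 0.105·0.07102 = 0.15182.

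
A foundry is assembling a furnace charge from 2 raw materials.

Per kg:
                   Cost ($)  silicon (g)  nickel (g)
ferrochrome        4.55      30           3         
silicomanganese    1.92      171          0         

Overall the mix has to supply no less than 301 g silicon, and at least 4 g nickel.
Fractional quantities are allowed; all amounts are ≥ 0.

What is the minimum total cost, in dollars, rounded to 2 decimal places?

Let x1 = kg of ferrochrome, x2 = kg of silicomanganese.
Minimise 4.55x1 + 1.92x2 with:
  30x1 + 171x2 ≥ 301   (silicon)
  3x1 ≥ 4   (nickel)
  x1, x2 ≥ 0.
Both inputs are positive at the optimum. Binding constraints: silicon and nickel.
That vertex is x1 = 1.333, x2 = 1.526.
Objective = 4.55·1.333 + 1.92·1.526 = 8.9951.

$9.00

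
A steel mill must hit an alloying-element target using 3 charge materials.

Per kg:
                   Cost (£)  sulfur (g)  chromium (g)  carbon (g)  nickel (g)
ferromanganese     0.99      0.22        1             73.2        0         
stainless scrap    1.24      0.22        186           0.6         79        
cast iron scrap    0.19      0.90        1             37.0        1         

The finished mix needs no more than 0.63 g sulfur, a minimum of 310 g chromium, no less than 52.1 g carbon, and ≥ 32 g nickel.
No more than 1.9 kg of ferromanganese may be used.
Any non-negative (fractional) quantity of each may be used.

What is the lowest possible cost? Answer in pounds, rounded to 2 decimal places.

Let x1 = kg of ferromanganese, x2 = kg of stainless scrap, x3 = kg of cast iron scrap.
Minimise 0.99x1 + 1.24x2 + 0.19x3 s.t.:
  0.22x1 + 0.22x2 + 0.9x3 ≤ 0.63   (sulfur)
  1x1 + 186x2 + 1x3 ≥ 310   (chromium)
  73.2x1 + 0.6x2 + 37x3 ≥ 52.1   (carbon)
  79x2 + 1x3 ≥ 32   (nickel)
  x1 ≤ 1.9
  x1, x2, x3 ≥ 0.
The optimal mix uses every input. Binding constraints: sulfur, chromium, carbon.
So ferromanganese = 0.6272 kg, stainless scrap = 1.663 kg, cast iron scrap = 0.1403 kg.
Objective = 0.99·0.6272 + 1.24·1.663 + 0.19·0.1403 = 2.7097.

£2.71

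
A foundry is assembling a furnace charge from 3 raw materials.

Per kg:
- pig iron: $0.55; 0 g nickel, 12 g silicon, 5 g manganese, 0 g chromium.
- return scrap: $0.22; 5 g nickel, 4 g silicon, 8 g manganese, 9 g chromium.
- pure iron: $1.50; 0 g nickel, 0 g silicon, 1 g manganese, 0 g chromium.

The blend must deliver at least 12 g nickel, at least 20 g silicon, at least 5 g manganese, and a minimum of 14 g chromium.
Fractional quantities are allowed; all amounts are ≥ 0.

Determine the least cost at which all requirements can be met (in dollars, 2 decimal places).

Let x1 = kg of pig iron, x2 = kg of return scrap, x3 = kg of pure iron.
Minimize 0.55x1 + 0.22x2 + 1.5x3 s.t.:
  5x2 ≥ 12   (nickel)
  12x1 + 4x2 ≥ 20   (silicon)
  5x1 + 8x2 + 1x3 ≥ 5   (manganese)
  9x2 ≥ 14   (chromium)
  x1, x2, x3 ≥ 0.
The optimal basis is {pig iron, return scrap}; pure iron drops out. There the nickel and silicon constraints are tight.
That vertex is x1 = 0.8667, x2 = 2.4.
Hence cost = 0.55·0.8667 + 0.22·2.4 = $1.0047.

$1.00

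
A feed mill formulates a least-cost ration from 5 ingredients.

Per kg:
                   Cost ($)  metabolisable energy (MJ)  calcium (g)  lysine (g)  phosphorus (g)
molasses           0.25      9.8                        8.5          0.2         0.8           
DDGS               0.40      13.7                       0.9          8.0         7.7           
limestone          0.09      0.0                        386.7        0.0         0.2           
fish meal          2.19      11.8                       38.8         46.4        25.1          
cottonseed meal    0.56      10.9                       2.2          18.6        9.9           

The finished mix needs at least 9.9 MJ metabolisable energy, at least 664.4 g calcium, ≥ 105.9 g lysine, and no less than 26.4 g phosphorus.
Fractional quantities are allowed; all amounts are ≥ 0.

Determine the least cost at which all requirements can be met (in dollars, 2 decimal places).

$3.34

This is a linear program. Let x1 = kg of molasses, x2 = kg of DDGS, x3 = kg of limestone, x4 = kg of fish meal, x5 = kg of cottonseed meal.
Minimize 0.25x1 + 0.4x2 + 0.09x3 + 2.19x4 + 0.56x5 with:
  9.8x1 + 13.7x2 + 11.8x4 + 10.9x5 ≥ 9.9   (metabolisable energy)
  8.5x1 + 0.9x2 + 386.7x3 + 38.8x4 + 2.2x5 ≥ 664.4   (calcium)
  0.2x1 + 8x2 + 46.4x4 + 18.6x5 ≥ 105.9   (lysine)
  0.8x1 + 7.7x2 + 0.2x3 + 25.1x4 + 9.9x5 ≥ 26.4   (phosphorus)
  x1, x2, x3, x4, x5 ≥ 0.
At the optimum only limestone, cottonseed meal are positive (molasses, DDGS, fish meal = 0). Binding constraints: calcium and lysine.
Optimal quantities: limestone = 1.686 kg, cottonseed meal = 5.694 kg.
Objective = 0.09·1.686 + 0.56·5.694 = 3.3404.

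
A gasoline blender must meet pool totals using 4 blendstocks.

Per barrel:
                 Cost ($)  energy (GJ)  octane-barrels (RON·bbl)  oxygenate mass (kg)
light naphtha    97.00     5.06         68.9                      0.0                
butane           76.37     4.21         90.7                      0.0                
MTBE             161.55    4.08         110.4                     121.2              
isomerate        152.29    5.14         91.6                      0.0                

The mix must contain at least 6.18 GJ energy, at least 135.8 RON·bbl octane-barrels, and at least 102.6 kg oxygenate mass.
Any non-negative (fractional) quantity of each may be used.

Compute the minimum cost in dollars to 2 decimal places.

This is a linear program. Let x1 = barrels of light naphtha, x2 = barrels of butane, x3 = barrels of MTBE, x4 = barrels of isomerate.
min 97x1 + 76.37x2 + 161.55x3 + 152.29x4 with:
  5.06x1 + 4.21x2 + 4.08x3 + 5.14x4 ≥ 6.18   (energy)
  68.9x1 + 90.7x2 + 110.4x3 + 91.6x4 ≥ 135.8   (octane-barrels)
  121.2x3 ≥ 102.6   (oxygenate mass)
  x1, x2, x3, x4 ≥ 0.
The minimum-cost mix takes nothing from light naphtha, isomerate — only butane, MTBE. The energy and oxygenate mass requirements are met with equality.
That vertex is x2 = 0.64754, x3 = 0.84653.
Objective = 76.37·0.64754 + 161.55·0.84653 = 186.2096.

$186.21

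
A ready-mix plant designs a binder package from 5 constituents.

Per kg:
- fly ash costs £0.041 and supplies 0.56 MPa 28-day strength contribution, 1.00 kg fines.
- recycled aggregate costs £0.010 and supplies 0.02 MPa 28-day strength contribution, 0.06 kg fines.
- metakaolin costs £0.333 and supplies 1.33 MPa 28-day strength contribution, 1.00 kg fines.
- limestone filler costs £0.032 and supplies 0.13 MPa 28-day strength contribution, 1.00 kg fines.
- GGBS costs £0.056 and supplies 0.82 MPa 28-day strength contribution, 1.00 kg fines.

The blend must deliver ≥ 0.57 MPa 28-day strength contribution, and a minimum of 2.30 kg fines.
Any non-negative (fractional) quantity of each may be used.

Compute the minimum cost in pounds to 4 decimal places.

Treat it as an LP. Let x1 = kg of fly ash, x2 = kg of recycled aggregate, x3 = kg of metakaolin, x4 = kg of limestone filler, x5 = kg of GGBS.
Minimize 0.041x1 + 0.01x2 + 0.333x3 + 0.032x4 + 0.056x5 subject to:
  0.56x1 + 0.02x2 + 1.33x3 + 0.13x4 + 0.82x5 ≥ 0.57   (28-day strength contribution)
  1x1 + 0.06x2 + 1x3 + 1x4 + 1x5 ≥ 2.3   (fines)
  x1, x2, x3, x4, x5 ≥ 0.
The cheapest feasible vertex uses only fly ash, limestone filler; recycled aggregate, metakaolin, GGBS are not used. The 28-day strength contribution and fines requirements are met with equality.
So fly ash = 0.6302 kg, limestone filler = 1.67 kg.
Cost = 0.041·0.6302 + 0.032·1.67 = 0.079278.

£0.0793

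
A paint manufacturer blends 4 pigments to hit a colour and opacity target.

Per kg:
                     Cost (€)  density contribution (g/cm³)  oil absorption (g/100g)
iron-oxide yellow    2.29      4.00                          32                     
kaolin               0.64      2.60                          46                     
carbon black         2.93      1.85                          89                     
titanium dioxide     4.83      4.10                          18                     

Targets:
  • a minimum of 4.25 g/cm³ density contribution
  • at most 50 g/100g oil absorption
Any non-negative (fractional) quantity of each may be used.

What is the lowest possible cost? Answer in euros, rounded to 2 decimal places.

Treat it as an LP. Let x1 = kg of iron-oxide yellow, x2 = kg of kaolin, x3 = kg of carbon black, x4 = kg of titanium dioxide.
Minimize 2.29x1 + 0.64x2 + 2.93x3 + 4.83x4 subject to:
  4x1 + 2.6x2 + 1.85x3 + 4.1x4 ≥ 4.25   (density contribution)
  32x1 + 46x2 + 89x3 + 18x4 ≤ 50   (oil absorption)
  x1, x2, x3, x4 ≥ 0.
The minimum-cost mix takes nothing from carbon black, titanium dioxide — only iron-oxide yellow, kaolin. Binding constraints: density contribution and oil absorption.
Solving gives x1 = 0.6498, x2 = 0.6349.
Cost = 2.29·0.6498 + 0.64·0.6349 = 1.8944.

€1.89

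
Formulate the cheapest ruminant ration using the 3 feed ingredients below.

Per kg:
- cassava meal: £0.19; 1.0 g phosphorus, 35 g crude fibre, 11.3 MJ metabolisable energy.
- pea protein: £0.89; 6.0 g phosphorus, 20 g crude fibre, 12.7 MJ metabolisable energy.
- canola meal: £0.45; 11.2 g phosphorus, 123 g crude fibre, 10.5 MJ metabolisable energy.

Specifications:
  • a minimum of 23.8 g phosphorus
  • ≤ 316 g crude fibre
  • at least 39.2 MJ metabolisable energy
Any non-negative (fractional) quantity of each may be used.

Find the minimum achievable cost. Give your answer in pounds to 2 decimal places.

£1.20

Let x1 = kg of cassava meal, x2 = kg of pea protein, x3 = kg of canola meal.
Minimise 0.19x1 + 0.89x2 + 0.45x3 with:
  1x1 + 6x2 + 11.2x3 ≥ 23.8   (phosphorus)
  35x1 + 20x2 + 123x3 ≤ 316   (crude fibre)
  11.3x1 + 12.7x2 + 10.5x3 ≥ 39.2   (metabolisable energy)
  x1, x2, x3 ≥ 0.
The cheapest feasible vertex uses only cassava meal, canola meal; pea protein is not used. The phosphorus and metabolisable energy requirements are met with equality.
Optimal quantities: cassava meal = 1.63 kg, canola meal = 1.979 kg.
Objective = 0.19·1.63 + 0.45·1.979 = 1.2003.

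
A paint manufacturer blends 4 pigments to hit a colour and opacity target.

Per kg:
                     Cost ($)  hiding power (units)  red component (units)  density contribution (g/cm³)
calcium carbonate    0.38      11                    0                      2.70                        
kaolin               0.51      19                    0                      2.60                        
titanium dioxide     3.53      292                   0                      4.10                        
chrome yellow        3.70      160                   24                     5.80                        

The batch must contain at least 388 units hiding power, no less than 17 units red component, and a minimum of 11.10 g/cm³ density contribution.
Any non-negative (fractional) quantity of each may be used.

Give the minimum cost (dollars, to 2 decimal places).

Treat it as an LP. Let x1 = kg of calcium carbonate, x2 = kg of kaolin, x3 = kg of titanium dioxide, x4 = kg of chrome yellow.
Minimize 0.38x1 + 0.51x2 + 3.53x3 + 3.7x4 subject to:
  11x1 + 19x2 + 292x3 + 160x4 ≥ 388   (hiding power)
  24x4 ≥ 17   (red component)
  2.7x1 + 2.6x2 + 4.1x3 + 5.8x4 ≥ 11.1   (density contribution)
  x1, x2, x3, x4 ≥ 0.
At the optimum only calcium carbonate, titanium dioxide, chrome yellow are positive (kaolin = 0). There the hiding power, red component, density contribution constraints are tight.
That vertex is x1 = 1.232, x3 = 0.8942, x4 = 0.7083.
Objective = 0.38·1.232 + 3.53·0.8942 + 3.7·0.7083 = 6.2454.

$6.25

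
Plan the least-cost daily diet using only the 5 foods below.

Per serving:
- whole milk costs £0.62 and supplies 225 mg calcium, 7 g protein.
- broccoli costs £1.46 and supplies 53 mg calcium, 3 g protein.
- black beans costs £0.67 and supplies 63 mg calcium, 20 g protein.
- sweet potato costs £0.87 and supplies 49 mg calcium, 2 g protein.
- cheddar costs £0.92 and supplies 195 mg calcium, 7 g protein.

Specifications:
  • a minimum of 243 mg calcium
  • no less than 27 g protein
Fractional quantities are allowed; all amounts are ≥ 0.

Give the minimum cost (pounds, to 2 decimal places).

£1.20

This is a linear program. Let x1 = servings of whole milk, x2 = servings of broccoli, x3 = servings of black beans, x4 = servings of sweet potato, x5 = servings of cheddar.
Minimize 0.62x1 + 1.46x2 + 0.67x3 + 0.87x4 + 0.92x5 s.t.:
  225x1 + 53x2 + 63x3 + 49x4 + 195x5 ≥ 243   (calcium)
  7x1 + 3x2 + 20x3 + 2x4 + 7x5 ≥ 27   (protein)
  x1, x2, x3, x4, x5 ≥ 0.
The cheapest feasible vertex uses only whole milk, black beans; broccoli, sweet potato, cheddar are not used. The calcium and protein requirements are met with equality.
Solving gives x1 = 0.7783, x3 = 1.078.
Total cost: 0.62·0.7783 + 0.67·1.078 = 1.2048.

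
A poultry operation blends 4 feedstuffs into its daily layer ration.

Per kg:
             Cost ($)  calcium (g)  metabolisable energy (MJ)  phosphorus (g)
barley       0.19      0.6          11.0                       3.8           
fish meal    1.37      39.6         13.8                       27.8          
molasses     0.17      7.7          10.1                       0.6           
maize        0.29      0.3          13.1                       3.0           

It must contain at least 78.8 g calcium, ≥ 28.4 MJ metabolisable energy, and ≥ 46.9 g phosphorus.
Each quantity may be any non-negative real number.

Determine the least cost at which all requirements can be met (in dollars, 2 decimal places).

Treat it as an LP. Let x1 = kg of barley, x2 = kg of fish meal, x3 = kg of molasses, x4 = kg of maize.
min 0.19x1 + 1.37x2 + 0.17x3 + 0.29x4 s.t.:
  0.6x1 + 39.6x2 + 7.7x3 + 0.3x4 ≥ 78.8   (calcium)
  11x1 + 13.8x2 + 10.1x3 + 13.1x4 ≥ 28.4   (metabolisable energy)
  3.8x1 + 27.8x2 + 0.6x3 + 3x4 ≥ 46.9   (phosphorus)
  x1, x2, x3, x4 ≥ 0.
At the optimum only fish meal, molasses are positive (barley, maize = 0). The calcium and phosphorus requirements are met with equality.
That vertex is x2 = 1.649, x3 = 1.752.
Objective = 1.37·1.649 + 0.17·1.752 = 2.5570.

$2.56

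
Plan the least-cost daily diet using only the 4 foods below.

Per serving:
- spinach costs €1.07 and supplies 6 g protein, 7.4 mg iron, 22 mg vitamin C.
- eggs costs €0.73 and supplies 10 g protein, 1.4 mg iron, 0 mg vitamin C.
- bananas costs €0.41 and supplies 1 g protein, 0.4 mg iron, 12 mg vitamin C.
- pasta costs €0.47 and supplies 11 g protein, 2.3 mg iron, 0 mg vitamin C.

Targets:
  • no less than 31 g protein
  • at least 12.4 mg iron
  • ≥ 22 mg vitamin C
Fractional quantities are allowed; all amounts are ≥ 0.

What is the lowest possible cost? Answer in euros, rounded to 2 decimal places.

Let x1 = servings of spinach, x2 = servings of eggs, x3 = servings of bananas, x4 = servings of pasta.
Minimize 1.07x1 + 0.73x2 + 0.41x3 + 0.47x4 subject to:
  6x1 + 10x2 + 1x3 + 11x4 ≥ 31   (protein)
  7.4x1 + 1.4x2 + 0.4x3 + 2.3x4 ≥ 12.4   (iron)
  22x1 + 12x3 ≥ 22   (vitamin C)
  x1, x2, x3, x4 ≥ 0.
At the optimum only spinach, bananas, pasta are positive (eggs = 0). The protein, iron, vitamin C requirements are met with equality.
Optimal quantities: spinach = 0.9608 servings, bananas = 0.0719 servings, pasta = 2.288 servings.
Objective = 1.07·0.9608 + 0.41·0.0719 + 0.47·2.288 = 2.1329.

€2.13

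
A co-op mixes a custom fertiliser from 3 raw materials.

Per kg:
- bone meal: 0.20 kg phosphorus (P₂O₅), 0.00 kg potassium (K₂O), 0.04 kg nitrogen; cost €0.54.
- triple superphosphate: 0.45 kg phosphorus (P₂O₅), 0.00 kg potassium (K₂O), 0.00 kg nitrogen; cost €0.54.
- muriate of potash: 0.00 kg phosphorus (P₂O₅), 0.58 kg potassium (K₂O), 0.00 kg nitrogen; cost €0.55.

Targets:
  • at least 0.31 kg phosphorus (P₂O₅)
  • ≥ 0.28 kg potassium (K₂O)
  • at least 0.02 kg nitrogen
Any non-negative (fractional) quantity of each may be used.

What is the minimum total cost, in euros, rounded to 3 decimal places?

€0.788

Let x1 = kg of bone meal, x2 = kg of triple superphosphate, x3 = kg of muriate of potash.
Minimize 0.54x1 + 0.54x2 + 0.55x3 subject to:
  0.2x1 + 0.45x2 ≥ 0.31   (phosphorus (P₂O₅))
  0.58x3 ≥ 0.28   (potassium (K₂O))
  0.04x1 ≥ 0.02   (nitrogen)
  x1, x2, x3 ≥ 0.
All 3 inputs are positive at the optimum. The phosphorus (P₂O₅), potassium (K₂O), nitrogen requirements are met with equality.
That vertex is x1 = 0.5, x2 = 0.4667, x3 = 0.4828.
Total cost: 0.54·0.5 + 0.54·0.4667 + 0.55·0.4828 = 0.78756.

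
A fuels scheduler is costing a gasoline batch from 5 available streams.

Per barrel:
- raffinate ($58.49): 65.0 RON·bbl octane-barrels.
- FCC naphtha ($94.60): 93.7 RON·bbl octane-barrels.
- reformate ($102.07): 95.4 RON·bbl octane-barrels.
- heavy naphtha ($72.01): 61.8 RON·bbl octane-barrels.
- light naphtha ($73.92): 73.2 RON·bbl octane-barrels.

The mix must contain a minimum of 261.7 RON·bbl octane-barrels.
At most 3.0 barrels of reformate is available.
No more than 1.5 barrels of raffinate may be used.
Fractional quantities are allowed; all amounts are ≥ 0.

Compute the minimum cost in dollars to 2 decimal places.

This is a linear program. Let x1 = barrels of raffinate, x2 = barrels of FCC naphtha, x3 = barrels of reformate, x4 = barrels of heavy naphtha, x5 = barrels of light naphtha.
Minimise 58.49x1 + 94.6x2 + 102.07x3 + 72.01x4 + 73.92x5 subject to:
  65x1 + 93.7x2 + 95.4x3 + 61.8x4 + 73.2x5 ≥ 261.7   (octane-barrels)
  x3 ≤ 3
  x1 ≤ 1.5
  x1, x2, x3, x4, x5 ≥ 0.
The cheapest feasible vertex uses only raffinate, FCC naphtha; reformate, heavy naphtha, light naphtha are not used. The octane-barrels and the raffinate cap requirements are met with equality.
Optimal quantities: raffinate = 1.5 barrels, FCC naphtha = 1.7524 barrels.
Hence cost = 58.49·1.5 + 94.6·1.7524 = $253.5120.

$253.51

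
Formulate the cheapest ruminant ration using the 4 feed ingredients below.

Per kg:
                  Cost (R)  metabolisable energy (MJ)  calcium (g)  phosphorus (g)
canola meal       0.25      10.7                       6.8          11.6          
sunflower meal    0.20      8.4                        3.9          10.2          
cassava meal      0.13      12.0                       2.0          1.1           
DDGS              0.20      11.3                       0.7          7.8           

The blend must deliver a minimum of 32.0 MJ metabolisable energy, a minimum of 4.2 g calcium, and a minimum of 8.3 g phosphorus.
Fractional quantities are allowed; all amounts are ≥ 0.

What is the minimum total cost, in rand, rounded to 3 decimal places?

This is a linear program. Let x1 = kg of canola meal, x2 = kg of sunflower meal, x3 = kg of cassava meal, x4 = kg of DDGS.
Minimize 0.25x1 + 0.2x2 + 0.13x3 + 0.2x4 with:
  10.7x1 + 8.4x2 + 12x3 + 11.3x4 ≥ 32   (metabolisable energy)
  6.8x1 + 3.9x2 + 2x3 + 0.7x4 ≥ 4.2   (calcium)
  11.6x1 + 10.2x2 + 1.1x3 + 7.8x4 ≥ 8.3   (phosphorus)
  x1, x2, x3, x4 ≥ 0.
The minimum-cost mix takes nothing from canola meal, sunflower meal — only cassava meal, DDGS. The metabolisable energy and phosphorus requirements are met with equality.
So cassava meal = 1.92 kg, DDGS = 0.7934 kg.
Total cost: 0.13·1.92 + 0.2·0.7934 = 0.40828.

R0.408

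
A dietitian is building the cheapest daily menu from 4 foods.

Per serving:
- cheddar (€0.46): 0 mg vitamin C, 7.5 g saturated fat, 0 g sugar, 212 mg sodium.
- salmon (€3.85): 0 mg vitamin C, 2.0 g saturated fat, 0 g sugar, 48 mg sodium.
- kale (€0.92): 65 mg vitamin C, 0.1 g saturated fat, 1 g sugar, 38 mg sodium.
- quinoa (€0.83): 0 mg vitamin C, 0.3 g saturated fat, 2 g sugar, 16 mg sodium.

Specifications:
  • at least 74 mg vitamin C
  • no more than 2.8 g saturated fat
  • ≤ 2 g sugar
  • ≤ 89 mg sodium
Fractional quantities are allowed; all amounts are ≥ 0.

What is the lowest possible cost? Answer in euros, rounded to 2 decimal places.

Set it up as a linear program. Let x1 = servings of cheddar, x2 = servings of salmon, x3 = servings of kale, x4 = servings of quinoa.
min 0.46x1 + 3.85x2 + 0.92x3 + 0.83x4 with:
  65x3 ≥ 74   (vitamin C)
  7.5x1 + 2x2 + 0.1x3 + 0.3x4 ≤ 2.8   (saturated fat)
  1x3 + 2x4 ≤ 2   (sugar)
  212x1 + 48x2 + 38x3 + 16x4 ≤ 89   (sodium)
  x1, x2, x3, x4 ≥ 0.
At the optimum only kale is positive (cheddar, salmon, quinoa = 0). There the vitamin C constraint is tight.
Solving gives x3 = 1.138.
Objective = 0.92·1.138 = 1.0470.

€1.05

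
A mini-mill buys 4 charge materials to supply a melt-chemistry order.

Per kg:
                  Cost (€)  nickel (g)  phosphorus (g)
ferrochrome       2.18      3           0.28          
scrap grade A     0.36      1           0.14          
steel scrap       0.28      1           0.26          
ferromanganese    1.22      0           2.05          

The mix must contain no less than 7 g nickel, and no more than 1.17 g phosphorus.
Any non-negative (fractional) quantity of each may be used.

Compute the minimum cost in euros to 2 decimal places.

Let x1 = kg of ferrochrome, x2 = kg of scrap grade A, x3 = kg of steel scrap, x4 = kg of ferromanganese.
Minimise 2.18x1 + 0.36x2 + 0.28x3 + 1.22x4 s.t.:
  3x1 + 1x2 + 1x3 ≥ 7   (nickel)
  0.28x1 + 0.14x2 + 0.26x3 + 2.05x4 ≤ 1.17   (phosphorus)
  x1, x2, x3, x4 ≥ 0.
The optimal basis is {scrap grade A, steel scrap}; ferrochrome, ferromanganese drop out. Binding constraints: nickel and phosphorus.
That vertex is x2 = 5.417, x3 = 1.583.
Objective = 0.36·5.417 + 0.28·1.583 = 2.3934.

€2.39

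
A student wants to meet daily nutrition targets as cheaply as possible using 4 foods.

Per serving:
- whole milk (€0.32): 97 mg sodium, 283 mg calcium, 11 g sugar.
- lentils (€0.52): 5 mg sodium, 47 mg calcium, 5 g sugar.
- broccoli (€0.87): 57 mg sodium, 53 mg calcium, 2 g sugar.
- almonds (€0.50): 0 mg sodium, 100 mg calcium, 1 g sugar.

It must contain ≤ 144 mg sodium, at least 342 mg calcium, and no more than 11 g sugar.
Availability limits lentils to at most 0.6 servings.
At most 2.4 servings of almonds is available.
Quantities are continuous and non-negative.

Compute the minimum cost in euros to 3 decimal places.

€0.694

Let x1 = servings of whole milk, x2 = servings of lentils, x3 = servings of broccoli, x4 = servings of almonds.
Minimize 0.32x1 + 0.52x2 + 0.87x3 + 0.5x4 with:
  97x1 + 5x2 + 57x3 ≤ 144   (sodium)
  283x1 + 47x2 + 53x3 + 100x4 ≥ 342   (calcium)
  11x1 + 5x2 + 2x3 + 1x4 ≤ 11   (sugar)
  x2 ≤ 0.6
  x4 ≤ 2.4
  x1, x2, x3, x4 ≥ 0.
The minimum-cost mix takes nothing from lentils, broccoli — only whole milk, almonds. The calcium and sugar requirements are met with equality.
So whole milk = 0.9278 servings, almonds = 0.7944 servings.
Total cost: 0.32·0.9278 + 0.5·0.7944 = 0.69410.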